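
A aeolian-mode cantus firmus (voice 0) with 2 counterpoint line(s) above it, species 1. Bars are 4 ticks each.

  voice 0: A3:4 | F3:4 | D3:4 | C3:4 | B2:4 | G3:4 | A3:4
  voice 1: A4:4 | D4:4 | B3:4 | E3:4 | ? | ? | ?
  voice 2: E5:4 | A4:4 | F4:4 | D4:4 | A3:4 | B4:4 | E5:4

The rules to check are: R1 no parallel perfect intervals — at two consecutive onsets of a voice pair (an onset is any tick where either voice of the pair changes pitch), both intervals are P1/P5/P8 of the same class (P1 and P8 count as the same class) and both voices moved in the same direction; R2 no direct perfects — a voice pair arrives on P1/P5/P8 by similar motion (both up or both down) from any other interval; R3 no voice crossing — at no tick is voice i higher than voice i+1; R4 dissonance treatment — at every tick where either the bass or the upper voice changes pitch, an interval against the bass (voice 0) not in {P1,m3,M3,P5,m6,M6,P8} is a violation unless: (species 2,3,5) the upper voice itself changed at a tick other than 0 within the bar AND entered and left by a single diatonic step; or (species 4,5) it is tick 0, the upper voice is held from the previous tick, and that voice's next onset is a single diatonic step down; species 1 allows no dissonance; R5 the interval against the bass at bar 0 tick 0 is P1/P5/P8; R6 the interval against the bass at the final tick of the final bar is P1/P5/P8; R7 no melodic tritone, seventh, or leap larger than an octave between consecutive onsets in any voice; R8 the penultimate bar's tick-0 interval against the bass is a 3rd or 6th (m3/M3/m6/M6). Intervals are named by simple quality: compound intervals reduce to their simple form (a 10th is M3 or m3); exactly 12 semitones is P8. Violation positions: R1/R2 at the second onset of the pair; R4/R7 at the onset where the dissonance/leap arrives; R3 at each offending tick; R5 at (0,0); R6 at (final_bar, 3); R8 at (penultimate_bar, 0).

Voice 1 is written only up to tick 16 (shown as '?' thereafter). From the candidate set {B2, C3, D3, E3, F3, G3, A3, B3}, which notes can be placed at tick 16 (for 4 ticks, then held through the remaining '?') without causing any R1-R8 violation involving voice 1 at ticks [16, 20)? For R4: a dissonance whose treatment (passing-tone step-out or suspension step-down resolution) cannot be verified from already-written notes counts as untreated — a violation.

B2: violates R2
C3: violates R4
D3: violates R2
E3: violates R4
F3: violates R4
G3: legal
A3: violates R4
B3: violates R3

{G3}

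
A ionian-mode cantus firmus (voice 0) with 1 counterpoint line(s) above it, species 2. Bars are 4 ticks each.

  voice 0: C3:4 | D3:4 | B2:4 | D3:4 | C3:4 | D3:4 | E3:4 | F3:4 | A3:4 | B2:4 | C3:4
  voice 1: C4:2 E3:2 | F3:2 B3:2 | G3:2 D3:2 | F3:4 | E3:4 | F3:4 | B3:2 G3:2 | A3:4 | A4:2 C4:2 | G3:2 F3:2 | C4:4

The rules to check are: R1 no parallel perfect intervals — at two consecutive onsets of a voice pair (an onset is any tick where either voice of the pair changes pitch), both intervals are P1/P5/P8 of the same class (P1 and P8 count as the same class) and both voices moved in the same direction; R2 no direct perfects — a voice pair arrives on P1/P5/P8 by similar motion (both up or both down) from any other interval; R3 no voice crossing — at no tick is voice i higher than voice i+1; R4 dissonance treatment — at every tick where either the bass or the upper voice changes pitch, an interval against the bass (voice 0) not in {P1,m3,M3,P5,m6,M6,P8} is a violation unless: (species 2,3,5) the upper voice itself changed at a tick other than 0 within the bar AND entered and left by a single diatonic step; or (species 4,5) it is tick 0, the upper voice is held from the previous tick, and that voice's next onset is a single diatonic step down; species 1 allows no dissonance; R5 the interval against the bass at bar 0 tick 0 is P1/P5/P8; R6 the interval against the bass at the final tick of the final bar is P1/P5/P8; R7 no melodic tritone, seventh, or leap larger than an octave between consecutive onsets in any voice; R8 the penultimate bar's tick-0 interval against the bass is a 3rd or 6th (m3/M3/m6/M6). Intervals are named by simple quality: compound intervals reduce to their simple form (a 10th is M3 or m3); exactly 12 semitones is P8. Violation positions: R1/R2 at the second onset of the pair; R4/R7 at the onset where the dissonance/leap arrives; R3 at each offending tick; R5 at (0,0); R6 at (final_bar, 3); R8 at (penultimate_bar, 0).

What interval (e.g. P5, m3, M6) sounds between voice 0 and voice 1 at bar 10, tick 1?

voice 0=C3 voice 1=C4 -> P8

P8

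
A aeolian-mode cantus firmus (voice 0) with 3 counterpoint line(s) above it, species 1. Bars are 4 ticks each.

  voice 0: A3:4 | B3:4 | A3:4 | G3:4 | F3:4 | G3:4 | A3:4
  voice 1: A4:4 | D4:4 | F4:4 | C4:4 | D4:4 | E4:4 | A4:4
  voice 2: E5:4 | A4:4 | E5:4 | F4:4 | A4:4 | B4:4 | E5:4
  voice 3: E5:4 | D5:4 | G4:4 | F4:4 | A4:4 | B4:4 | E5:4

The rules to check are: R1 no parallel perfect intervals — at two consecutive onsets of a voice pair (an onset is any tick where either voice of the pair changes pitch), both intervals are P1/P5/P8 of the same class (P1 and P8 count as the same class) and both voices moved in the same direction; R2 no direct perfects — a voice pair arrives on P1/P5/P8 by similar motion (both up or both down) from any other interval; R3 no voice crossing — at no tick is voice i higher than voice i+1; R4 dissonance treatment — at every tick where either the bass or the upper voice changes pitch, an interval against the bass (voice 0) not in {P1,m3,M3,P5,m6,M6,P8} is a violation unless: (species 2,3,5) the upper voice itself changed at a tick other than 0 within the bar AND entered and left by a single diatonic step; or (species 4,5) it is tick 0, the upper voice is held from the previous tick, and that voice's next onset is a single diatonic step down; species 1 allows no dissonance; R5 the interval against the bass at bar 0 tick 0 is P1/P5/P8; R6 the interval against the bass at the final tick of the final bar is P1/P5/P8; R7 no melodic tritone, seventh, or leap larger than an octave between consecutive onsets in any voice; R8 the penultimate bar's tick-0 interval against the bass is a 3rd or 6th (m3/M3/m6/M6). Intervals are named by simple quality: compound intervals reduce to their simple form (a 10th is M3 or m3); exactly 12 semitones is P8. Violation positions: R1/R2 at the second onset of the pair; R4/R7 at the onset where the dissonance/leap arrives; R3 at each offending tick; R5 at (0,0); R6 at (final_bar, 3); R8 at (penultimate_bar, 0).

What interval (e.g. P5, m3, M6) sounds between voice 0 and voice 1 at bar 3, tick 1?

P4

voice 0=G3 voice 1=C4 -> P4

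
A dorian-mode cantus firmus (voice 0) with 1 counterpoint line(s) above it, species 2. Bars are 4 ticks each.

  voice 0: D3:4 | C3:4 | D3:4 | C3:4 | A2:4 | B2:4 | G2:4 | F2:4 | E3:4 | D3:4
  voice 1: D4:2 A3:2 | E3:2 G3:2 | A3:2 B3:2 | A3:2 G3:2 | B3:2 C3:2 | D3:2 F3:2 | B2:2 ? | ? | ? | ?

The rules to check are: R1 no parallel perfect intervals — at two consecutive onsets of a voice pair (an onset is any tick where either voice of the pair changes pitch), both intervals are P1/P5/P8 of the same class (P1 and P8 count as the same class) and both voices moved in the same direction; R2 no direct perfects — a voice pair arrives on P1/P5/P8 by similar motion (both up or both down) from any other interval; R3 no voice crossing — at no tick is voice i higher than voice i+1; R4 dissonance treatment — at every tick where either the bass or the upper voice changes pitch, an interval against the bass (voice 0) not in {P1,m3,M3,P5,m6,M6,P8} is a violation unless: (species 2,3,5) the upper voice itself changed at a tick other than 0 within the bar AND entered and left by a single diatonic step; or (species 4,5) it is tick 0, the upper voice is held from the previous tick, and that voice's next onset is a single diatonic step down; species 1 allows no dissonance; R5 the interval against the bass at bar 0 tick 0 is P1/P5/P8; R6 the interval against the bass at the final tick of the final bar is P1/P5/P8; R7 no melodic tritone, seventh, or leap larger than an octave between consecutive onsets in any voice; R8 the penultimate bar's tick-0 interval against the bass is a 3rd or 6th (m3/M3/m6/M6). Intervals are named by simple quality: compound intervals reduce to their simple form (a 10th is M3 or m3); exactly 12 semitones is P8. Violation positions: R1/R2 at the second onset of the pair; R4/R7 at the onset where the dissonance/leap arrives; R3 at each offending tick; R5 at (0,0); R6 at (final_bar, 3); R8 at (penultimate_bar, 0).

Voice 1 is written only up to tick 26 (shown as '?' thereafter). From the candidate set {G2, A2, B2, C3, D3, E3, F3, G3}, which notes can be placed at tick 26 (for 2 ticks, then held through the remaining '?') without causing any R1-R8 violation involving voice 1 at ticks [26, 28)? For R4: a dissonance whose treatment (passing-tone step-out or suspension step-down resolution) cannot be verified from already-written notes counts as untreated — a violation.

{B2, D3, E3, G2, G3}

G2: legal
A2: violates R4
B2: legal
C3: violates R4
D3: legal
E3: legal
F3: violates R4,R7
G3: legal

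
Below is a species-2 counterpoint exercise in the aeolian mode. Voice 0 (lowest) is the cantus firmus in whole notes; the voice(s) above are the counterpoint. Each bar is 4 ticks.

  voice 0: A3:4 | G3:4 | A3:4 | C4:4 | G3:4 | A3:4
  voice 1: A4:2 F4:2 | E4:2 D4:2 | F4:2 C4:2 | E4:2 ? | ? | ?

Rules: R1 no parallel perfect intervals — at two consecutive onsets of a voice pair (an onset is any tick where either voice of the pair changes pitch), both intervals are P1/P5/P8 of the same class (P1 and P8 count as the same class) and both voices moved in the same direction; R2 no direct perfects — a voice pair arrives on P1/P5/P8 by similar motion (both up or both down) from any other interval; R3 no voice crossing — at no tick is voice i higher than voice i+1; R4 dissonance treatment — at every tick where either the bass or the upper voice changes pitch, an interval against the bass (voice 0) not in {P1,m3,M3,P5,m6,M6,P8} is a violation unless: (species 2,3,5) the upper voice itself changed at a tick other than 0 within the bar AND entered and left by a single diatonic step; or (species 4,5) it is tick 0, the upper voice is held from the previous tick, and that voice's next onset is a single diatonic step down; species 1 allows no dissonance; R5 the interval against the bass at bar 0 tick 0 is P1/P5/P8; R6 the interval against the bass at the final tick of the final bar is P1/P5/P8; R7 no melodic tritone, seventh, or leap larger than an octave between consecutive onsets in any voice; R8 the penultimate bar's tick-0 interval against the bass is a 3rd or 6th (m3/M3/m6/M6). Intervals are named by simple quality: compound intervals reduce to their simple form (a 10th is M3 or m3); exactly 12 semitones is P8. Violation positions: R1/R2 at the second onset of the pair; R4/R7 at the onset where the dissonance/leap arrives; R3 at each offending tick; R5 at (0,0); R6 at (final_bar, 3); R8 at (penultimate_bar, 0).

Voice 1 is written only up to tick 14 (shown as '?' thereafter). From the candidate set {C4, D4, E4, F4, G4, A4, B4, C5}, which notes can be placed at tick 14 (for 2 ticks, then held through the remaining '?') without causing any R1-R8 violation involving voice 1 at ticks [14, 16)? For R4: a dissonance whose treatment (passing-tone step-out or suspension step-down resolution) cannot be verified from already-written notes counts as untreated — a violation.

C4: legal
D4: violates R4
E4: legal
F4: violates R4
G4: legal
A4: legal
B4: violates R4
C5: legal

{A4, C4, C5, E4, G4}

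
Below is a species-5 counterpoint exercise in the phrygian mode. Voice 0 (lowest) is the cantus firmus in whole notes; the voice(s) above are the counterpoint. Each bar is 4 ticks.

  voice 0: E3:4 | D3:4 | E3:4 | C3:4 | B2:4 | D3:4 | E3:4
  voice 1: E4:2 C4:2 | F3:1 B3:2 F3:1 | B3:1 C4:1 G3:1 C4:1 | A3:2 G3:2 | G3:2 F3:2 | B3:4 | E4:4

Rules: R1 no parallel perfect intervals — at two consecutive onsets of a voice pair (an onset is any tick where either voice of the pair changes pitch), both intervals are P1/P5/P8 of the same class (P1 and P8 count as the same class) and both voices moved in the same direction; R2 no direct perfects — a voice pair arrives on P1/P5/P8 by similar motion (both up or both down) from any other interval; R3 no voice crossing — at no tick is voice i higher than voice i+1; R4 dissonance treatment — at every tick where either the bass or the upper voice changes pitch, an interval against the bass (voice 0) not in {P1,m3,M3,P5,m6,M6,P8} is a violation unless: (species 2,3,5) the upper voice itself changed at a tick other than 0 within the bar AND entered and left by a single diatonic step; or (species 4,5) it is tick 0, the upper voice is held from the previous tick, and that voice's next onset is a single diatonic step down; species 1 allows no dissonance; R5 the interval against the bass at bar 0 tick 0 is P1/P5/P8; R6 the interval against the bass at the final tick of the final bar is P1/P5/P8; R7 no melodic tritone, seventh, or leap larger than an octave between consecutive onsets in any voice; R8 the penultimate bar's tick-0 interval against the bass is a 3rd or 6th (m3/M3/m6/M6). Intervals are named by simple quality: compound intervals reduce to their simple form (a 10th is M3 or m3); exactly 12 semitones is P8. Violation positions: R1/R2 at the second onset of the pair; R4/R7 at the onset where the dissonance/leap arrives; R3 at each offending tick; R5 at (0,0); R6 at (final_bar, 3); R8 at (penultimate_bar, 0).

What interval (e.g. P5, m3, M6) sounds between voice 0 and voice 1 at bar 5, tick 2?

voice 0=D3 voice 1=B3 -> M6

M6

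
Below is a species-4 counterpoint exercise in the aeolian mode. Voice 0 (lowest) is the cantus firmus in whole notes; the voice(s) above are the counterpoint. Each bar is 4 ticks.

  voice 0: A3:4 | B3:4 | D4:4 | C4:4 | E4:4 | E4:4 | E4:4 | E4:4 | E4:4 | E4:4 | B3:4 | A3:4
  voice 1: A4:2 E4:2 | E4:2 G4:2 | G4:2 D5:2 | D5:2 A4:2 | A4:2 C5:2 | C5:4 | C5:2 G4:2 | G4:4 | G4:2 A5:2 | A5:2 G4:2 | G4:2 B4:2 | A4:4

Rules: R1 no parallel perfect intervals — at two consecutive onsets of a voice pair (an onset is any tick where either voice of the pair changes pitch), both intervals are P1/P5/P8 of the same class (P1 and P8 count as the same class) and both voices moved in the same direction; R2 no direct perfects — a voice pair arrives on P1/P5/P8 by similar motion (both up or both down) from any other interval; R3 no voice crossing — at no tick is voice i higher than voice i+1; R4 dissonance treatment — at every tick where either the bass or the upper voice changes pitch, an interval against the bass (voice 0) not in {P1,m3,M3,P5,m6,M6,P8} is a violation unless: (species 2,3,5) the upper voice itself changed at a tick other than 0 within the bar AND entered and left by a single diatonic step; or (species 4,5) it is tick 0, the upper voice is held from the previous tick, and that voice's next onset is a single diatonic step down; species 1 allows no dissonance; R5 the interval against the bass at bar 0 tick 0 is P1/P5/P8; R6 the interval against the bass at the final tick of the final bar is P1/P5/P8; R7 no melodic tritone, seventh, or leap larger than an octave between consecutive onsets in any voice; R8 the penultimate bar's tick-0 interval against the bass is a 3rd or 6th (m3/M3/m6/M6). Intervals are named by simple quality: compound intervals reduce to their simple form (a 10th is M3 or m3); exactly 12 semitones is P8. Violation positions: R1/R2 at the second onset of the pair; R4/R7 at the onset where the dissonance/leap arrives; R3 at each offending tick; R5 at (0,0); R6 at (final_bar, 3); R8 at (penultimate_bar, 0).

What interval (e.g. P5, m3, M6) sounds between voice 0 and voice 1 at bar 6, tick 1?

m6

voice 0=E4 voice 1=C5 -> m6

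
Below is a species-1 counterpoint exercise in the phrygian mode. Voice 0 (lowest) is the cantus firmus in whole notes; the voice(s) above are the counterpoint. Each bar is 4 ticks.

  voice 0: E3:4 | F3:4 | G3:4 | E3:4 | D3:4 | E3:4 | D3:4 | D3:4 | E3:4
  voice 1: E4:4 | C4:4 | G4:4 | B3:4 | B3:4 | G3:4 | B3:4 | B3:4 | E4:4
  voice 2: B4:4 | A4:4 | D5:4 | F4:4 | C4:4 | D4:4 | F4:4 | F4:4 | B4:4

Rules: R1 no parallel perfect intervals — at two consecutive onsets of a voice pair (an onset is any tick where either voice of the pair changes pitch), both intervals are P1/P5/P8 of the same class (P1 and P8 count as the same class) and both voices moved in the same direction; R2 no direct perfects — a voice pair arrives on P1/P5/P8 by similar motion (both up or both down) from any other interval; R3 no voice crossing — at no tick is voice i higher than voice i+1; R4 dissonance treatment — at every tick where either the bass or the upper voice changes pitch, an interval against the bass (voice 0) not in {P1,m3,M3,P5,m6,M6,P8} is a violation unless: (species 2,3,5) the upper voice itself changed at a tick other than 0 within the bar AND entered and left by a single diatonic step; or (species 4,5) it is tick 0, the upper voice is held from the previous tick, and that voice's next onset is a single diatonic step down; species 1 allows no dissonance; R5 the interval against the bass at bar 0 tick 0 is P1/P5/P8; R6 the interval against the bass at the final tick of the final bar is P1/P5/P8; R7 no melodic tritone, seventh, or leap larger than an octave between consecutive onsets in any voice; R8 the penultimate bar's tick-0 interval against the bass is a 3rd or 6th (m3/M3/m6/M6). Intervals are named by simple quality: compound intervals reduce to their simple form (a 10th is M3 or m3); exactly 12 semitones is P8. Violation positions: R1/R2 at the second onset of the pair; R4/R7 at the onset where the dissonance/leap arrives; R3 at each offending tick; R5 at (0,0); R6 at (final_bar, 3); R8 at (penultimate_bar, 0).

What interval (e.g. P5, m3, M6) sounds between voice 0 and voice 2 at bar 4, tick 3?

voice 0=D3 voice 2=C4 -> m7

m7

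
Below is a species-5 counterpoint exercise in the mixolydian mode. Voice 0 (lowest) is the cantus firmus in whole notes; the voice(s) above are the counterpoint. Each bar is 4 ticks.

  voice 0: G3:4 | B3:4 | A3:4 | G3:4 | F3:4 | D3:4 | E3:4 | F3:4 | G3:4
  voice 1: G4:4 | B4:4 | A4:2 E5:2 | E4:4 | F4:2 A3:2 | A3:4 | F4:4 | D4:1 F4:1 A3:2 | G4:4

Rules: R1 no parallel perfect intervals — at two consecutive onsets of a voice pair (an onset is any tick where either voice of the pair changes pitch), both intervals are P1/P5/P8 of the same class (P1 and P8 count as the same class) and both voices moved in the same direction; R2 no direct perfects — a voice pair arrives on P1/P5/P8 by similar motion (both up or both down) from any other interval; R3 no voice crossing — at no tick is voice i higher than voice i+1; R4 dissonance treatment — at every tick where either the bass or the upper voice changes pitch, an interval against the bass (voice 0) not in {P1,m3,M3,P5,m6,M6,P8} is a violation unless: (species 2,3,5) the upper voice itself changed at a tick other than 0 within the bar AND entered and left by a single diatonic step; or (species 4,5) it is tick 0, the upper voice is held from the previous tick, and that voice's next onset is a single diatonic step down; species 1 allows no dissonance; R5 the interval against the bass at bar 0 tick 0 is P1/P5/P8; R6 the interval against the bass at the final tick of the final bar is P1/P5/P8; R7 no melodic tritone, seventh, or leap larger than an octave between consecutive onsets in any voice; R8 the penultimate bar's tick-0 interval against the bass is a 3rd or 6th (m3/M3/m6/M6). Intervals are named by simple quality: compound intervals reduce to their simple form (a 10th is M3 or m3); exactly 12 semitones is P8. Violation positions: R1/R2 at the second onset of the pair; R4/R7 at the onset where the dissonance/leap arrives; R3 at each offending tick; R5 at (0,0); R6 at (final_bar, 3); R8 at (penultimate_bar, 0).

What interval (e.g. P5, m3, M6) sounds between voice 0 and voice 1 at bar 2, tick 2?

voice 0=A3 voice 1=E5 -> P5

P5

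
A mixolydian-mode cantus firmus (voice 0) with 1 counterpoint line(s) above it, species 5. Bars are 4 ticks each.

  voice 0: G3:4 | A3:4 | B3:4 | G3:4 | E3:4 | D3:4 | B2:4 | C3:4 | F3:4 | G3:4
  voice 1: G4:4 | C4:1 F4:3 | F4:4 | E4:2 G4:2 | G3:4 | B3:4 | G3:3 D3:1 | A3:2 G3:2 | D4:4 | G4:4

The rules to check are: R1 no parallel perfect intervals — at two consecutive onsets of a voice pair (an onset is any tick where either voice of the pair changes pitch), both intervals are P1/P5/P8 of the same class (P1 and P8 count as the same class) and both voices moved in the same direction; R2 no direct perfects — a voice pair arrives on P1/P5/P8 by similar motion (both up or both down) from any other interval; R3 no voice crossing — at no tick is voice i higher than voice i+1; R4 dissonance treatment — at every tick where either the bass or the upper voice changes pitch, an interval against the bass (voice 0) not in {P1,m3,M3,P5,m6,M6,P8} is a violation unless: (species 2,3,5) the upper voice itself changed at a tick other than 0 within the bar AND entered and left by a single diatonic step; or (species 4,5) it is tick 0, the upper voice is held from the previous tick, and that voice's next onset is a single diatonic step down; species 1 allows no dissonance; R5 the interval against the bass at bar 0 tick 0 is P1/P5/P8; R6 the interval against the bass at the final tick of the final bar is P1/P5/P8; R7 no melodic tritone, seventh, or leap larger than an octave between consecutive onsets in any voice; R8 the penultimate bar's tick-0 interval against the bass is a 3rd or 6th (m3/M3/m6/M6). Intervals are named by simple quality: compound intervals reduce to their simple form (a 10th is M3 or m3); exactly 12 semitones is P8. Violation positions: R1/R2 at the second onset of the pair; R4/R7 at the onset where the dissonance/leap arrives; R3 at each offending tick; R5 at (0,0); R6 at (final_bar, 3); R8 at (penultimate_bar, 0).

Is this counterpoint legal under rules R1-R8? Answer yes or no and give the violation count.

bar 0: v0=G3 v1=G4 (P8)
bar 1: v0=A3 v1=C4 (m3)
bar 2: v0=B3 v1=F4 (TT)
bar 3: v0=G3 v1=E4 (M6)
bar 4: v0=E3 v1=G3 (m3)
bar 5: v0=D3 v1=B3 (M6)
bar 6: v0=B2 v1=G3 (m6)
bar 7: v0=C3 v1=A3 (M6)
bar 8: v0=F3 v1=D4 (M6)
bar 9: v0=G3 v1=G4 (P8)
  R2 @ bar9.0: F3/D4 M6 -> G3/G4 P8 similar

No (1 violations)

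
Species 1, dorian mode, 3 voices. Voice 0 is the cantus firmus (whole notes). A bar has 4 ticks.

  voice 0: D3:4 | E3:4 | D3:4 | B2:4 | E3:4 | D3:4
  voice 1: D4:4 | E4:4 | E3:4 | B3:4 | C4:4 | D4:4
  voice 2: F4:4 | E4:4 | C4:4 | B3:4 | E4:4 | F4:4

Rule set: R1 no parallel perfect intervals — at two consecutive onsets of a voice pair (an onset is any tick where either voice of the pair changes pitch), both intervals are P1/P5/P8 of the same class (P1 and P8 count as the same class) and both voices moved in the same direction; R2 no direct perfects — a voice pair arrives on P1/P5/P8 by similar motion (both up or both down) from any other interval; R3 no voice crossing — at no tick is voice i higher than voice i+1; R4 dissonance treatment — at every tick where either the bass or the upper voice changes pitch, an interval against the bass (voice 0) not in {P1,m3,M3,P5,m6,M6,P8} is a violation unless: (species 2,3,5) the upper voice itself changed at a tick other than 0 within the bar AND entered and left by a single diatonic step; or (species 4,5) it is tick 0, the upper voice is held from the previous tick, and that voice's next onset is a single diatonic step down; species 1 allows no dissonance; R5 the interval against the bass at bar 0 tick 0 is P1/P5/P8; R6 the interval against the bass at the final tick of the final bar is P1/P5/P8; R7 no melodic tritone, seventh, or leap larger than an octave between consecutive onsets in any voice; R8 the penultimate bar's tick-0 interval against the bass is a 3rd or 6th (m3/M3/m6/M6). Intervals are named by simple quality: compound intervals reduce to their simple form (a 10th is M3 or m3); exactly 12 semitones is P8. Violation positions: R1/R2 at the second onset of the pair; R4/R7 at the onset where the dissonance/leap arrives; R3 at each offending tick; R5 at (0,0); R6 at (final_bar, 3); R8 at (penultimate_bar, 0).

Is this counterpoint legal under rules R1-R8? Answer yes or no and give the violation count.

bar 0: v0=D3 v1=D4 v2=F4 (m3)
bar 1: v0=E3 v1=E4 v2=E4 (P8)
bar 2: v0=D3 v1=E3 v2=C4 (m7)
bar 3: v0=B2 v1=B3 v2=B3 (P8)
bar 4: v0=E3 v1=C4 v2=E4 (P8)
bar 5: v0=D3 v1=D4 v2=F4 (m3)
  R5 @ bar0.0: opens on m3
  R1 @ bar1.0: D3/D4 P8 -> E3/E4 P8 similar
  R4 @ bar2.0: D3/E3 M2 untreated
  R4 @ bar2.0: D3/C4 m7 untreated
  R2 @ bar3.0: D3/C4 m7 -> B2/B3 P8 similar
  R1 @ bar4.0: B2/B3 P8 -> E3/E4 P8 similar
  R8 @ bar4.0: penult P8 not 3rd/6th
  R6 @ bar5.3: closes on m3

No (8 violations)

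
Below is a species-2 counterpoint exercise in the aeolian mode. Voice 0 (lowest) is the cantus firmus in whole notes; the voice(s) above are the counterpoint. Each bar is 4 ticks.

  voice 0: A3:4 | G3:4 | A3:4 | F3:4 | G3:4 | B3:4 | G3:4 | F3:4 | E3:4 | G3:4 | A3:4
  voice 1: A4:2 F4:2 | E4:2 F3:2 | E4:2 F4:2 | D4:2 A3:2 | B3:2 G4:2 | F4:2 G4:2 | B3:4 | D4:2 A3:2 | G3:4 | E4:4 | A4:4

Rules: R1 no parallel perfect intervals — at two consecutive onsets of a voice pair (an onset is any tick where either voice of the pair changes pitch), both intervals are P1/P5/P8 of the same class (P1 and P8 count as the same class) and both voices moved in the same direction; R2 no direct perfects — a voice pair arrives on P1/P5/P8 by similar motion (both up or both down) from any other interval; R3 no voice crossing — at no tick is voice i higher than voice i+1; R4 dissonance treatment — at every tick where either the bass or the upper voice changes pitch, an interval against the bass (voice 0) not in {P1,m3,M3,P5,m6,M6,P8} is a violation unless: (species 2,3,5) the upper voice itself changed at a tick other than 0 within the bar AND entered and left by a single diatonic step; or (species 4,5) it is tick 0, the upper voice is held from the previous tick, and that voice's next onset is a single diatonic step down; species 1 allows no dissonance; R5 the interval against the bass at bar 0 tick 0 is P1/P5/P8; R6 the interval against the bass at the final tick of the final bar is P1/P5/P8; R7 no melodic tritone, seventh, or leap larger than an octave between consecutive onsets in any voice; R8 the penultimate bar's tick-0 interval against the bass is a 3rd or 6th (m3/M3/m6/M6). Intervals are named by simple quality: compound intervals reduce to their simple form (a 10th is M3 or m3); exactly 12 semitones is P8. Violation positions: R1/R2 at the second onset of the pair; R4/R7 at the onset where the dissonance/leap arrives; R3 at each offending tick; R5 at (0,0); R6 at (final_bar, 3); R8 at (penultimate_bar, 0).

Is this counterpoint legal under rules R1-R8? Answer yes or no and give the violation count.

No (8 violations)

bar 0: v0=A3 v1=A4 (P8)
bar 1: v0=G3 v1=E4 (M6)
bar 2: v0=A3 v1=E4 (P5)
bar 3: v0=F3 v1=D4 (M6)
bar 4: v0=G3 v1=B3 (M3)
bar 5: v0=B3 v1=F4 (TT)
bar 6: v0=G3 v1=B3 (M3)
bar 7: v0=F3 v1=D4 (M6)
bar 8: v0=E3 v1=G3 (m3)
bar 9: v0=G3 v1=E4 (M6)
bar 10: v0=A3 v1=A4 (P8)
  R3 @ bar1.2: G3 above F3
  R4 @ bar1.2: G3/F3 M2 untreated
  R7 @ bar1.2: E4->F3 leap 11st
  R3 @ bar1.3: G3 above F3
  R2 @ bar2.0: G3/F3 M2 -> A3/E4 P5 similar
  R7 @ bar2.0: F3->E4 leap 11st
  R4 @ bar5.0: B3/F4 TT untreated
  R2 @ bar10.0: G3/E4 M6 -> A3/A4 P8 similar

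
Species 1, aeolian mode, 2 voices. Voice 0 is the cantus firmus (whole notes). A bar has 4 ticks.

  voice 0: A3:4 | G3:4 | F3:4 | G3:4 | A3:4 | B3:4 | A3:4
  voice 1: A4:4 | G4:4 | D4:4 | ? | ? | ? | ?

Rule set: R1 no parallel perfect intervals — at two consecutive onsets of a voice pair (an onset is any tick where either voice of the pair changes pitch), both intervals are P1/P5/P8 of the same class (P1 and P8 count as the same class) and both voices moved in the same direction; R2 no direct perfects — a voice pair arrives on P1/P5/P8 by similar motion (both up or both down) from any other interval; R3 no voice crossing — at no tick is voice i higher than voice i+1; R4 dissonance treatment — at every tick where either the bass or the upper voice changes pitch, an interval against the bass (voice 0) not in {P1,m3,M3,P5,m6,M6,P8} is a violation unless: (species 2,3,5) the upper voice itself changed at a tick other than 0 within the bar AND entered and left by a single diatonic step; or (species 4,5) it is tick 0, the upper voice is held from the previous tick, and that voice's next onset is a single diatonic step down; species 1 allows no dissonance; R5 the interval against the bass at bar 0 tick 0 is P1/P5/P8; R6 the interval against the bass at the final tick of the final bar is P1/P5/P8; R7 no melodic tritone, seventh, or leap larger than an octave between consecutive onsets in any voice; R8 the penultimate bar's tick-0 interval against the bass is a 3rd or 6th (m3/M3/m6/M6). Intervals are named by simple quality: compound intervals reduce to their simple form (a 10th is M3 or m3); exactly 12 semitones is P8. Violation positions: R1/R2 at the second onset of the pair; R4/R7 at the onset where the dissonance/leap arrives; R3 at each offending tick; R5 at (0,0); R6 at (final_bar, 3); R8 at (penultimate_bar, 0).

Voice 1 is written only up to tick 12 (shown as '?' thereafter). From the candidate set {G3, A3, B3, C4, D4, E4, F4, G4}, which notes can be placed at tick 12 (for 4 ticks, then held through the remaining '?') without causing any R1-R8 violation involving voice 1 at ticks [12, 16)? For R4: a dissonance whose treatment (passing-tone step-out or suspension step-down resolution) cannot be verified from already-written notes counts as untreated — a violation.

G3: legal
A3: violates R4
B3: legal
C4: violates R4
D4: legal
E4: legal
F4: violates R4
G4: violates R2

{B3, D4, E4, G3}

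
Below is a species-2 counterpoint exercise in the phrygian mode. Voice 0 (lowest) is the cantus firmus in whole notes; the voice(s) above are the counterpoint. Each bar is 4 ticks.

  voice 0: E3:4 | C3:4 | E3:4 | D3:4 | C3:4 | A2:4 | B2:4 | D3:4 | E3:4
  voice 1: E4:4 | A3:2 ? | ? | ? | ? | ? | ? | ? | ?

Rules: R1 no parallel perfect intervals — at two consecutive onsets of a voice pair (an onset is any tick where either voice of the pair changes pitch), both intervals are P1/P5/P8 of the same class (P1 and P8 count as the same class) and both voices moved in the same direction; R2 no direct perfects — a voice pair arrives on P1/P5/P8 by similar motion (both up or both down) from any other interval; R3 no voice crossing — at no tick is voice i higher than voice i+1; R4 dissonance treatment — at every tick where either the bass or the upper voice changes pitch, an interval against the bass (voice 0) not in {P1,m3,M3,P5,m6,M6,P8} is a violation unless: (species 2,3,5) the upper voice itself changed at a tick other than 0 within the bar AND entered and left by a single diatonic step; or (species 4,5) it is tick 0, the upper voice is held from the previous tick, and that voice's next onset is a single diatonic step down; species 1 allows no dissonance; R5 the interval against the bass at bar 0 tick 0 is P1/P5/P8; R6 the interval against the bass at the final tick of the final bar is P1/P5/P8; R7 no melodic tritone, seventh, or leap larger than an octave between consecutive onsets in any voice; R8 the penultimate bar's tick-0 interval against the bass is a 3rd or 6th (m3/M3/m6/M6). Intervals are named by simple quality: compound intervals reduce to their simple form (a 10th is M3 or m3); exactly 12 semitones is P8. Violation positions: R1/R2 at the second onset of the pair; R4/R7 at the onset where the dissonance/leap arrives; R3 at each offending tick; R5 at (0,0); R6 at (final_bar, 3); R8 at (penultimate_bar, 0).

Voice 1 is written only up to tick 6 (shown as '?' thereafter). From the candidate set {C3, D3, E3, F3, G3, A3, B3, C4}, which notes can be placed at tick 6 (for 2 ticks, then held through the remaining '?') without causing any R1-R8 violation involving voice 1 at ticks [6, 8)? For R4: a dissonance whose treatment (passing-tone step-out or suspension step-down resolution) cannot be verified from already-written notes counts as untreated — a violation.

C3: legal
D3: violates R4
E3: legal
F3: violates R4
G3: legal
A3: legal
B3: violates R4
C4: legal

{A3, C3, C4, E3, G3}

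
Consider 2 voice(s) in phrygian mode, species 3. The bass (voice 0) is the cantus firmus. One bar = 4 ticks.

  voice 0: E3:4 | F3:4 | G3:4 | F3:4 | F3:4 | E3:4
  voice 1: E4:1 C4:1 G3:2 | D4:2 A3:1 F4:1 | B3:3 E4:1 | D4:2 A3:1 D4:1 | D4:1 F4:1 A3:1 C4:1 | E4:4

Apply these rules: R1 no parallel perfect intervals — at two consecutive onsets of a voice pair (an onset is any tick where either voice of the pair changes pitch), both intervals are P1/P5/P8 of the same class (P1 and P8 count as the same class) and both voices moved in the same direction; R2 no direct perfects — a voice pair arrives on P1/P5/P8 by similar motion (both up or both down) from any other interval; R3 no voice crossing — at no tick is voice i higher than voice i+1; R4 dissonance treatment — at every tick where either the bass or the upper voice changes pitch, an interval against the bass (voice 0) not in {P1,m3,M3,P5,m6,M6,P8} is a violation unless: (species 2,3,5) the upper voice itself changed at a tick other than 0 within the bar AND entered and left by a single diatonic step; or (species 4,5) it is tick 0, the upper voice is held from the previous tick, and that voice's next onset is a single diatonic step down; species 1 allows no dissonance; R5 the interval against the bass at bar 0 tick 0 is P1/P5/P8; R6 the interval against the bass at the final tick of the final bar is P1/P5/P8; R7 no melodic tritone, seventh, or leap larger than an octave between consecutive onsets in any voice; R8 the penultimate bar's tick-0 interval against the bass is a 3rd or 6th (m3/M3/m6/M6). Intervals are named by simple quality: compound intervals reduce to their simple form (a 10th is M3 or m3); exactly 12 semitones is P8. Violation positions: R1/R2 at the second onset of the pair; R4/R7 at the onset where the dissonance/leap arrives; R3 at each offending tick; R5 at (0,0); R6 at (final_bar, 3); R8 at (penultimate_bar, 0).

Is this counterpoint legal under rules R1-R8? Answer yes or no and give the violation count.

No (1 violations)

bar 0: v0=E3 v1=E4 (P8)
bar 1: v0=F3 v1=D4 (M6)
bar 2: v0=G3 v1=B3 (M3)
bar 3: v0=F3 v1=D4 (M6)
bar 4: v0=F3 v1=D4 (M6)
bar 5: v0=E3 v1=E4 (P8)
  R7 @ bar2.0: F4->B3 leap 6st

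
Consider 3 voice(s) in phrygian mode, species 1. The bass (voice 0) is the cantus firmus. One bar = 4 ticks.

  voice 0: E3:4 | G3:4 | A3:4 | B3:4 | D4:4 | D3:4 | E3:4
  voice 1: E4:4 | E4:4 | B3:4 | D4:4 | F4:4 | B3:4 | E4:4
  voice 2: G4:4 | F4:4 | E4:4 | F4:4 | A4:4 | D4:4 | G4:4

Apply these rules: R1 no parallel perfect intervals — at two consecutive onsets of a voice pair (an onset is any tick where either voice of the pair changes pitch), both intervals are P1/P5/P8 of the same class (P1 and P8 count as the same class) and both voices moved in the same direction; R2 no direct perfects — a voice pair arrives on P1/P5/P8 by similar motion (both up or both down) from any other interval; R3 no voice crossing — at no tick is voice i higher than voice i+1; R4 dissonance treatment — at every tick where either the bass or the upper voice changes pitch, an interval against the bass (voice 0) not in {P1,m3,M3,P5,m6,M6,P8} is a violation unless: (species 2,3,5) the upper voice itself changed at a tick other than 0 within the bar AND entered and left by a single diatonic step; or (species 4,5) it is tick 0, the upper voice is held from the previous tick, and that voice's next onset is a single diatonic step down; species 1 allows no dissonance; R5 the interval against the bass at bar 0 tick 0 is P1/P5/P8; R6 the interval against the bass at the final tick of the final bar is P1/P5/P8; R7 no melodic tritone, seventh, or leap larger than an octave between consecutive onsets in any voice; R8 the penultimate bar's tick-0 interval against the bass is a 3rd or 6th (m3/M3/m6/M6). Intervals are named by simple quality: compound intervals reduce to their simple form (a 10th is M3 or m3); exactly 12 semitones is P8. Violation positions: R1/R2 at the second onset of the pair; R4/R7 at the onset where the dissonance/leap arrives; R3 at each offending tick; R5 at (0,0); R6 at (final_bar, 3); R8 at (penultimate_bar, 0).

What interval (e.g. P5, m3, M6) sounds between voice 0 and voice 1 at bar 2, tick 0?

M2

voice 0=A3 voice 1=B3 -> M2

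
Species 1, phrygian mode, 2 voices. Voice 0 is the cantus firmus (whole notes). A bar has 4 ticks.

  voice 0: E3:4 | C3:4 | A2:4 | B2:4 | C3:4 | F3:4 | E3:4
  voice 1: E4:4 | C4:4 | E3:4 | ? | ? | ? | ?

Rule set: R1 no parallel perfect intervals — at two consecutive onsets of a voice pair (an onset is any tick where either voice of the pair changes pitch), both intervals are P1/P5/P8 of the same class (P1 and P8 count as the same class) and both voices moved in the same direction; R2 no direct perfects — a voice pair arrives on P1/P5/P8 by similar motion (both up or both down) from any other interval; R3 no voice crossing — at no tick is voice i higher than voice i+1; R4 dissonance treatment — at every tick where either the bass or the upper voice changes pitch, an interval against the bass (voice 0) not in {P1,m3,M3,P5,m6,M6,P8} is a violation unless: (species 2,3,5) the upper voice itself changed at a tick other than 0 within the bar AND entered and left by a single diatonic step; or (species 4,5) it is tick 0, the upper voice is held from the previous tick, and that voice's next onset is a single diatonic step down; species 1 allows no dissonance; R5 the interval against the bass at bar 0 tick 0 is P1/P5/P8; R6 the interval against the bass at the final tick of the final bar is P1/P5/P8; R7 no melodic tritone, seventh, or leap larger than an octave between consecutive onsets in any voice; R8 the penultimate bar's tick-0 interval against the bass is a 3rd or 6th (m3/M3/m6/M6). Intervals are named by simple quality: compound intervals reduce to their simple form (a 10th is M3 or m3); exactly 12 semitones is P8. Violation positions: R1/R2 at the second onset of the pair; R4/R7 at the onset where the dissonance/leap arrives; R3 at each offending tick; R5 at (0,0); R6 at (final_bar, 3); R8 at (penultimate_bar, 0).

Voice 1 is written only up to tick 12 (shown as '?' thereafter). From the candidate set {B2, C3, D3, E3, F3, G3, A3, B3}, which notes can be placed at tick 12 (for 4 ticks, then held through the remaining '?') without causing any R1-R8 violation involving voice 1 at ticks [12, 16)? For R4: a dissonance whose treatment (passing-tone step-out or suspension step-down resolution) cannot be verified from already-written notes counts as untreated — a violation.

{B2, D3, G3}

B2: legal
C3: violates R4
D3: legal
E3: violates R4
F3: violates R4
G3: legal
A3: violates R4
B3: violates R2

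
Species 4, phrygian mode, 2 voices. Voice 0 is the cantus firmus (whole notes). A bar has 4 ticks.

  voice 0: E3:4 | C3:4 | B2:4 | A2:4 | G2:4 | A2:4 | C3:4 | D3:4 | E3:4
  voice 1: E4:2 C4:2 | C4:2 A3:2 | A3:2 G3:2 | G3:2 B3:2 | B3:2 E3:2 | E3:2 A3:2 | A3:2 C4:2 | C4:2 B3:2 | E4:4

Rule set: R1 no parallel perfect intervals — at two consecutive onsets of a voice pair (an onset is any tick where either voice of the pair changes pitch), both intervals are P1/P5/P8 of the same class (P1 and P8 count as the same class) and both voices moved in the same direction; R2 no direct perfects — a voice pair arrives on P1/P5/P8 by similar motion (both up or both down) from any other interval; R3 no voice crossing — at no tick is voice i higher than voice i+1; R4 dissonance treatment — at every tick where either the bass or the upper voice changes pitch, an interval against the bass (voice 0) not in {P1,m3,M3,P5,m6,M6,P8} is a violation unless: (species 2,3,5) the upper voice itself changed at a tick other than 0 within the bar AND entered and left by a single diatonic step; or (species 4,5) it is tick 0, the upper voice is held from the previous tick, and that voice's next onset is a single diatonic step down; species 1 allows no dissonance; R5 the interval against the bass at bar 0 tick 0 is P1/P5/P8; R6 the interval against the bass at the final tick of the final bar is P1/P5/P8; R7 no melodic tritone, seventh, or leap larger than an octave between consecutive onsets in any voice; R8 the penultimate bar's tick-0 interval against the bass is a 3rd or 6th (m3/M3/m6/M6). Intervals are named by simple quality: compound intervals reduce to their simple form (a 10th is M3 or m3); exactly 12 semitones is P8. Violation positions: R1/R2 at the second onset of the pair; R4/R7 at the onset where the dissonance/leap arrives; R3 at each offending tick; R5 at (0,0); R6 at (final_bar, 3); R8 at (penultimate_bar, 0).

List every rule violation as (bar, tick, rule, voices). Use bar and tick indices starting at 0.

bar 0: v0=E3 v1=E4 downbeat P8
bar 1: v0=C3 v1=C4 downbeat P8
bar 2: v0=B2 v1=A3 downbeat m7
bar 3: v0=A2 v1=G3 downbeat m7
bar 4: v0=G2 v1=B3 downbeat M3
bar 5: v0=A2 v1=E3 downbeat P5
bar 6: v0=C3 v1=A3 downbeat M6
bar 7: v0=D3 v1=C4 downbeat m7
bar 8: v0=E3 v1=E4 downbeat P8
  -> R4 @ bar 3 tick 0 v(0, 1): A2/G3 m7 untreated
  -> R4 @ bar 3 tick 2 v(0, 1): A2/B3 M2 untreated
  -> R8 @ bar 7 tick 0 v(0, 1): penult m7 not 3rd/6th
  -> R2 @ bar 8 tick 0 v(0, 1): D3/B3 M6 -> E3/E4 P8 similar

(3, 0, R4, (0, 1))
(3, 2, R4, (0, 1))
(7, 0, R8, (0, 1))
(8, 0, R2, (0, 1))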